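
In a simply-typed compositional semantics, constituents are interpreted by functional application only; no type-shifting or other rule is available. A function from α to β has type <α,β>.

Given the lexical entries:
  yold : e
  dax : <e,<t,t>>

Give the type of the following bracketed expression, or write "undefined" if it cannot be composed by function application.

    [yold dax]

At [yold dax], dax : <e,<t,t>> takes yold : e, giving <t,t>.

<t,t>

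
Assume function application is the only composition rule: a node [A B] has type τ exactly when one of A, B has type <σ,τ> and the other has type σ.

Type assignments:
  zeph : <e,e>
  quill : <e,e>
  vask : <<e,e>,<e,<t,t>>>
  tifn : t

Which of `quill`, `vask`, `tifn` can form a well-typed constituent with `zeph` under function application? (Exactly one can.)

quill : <e,e> — does not combine with zeph.
vask — combines: vask : <<e,e>,<e,<t,t>>> takes zeph : <e,e> as argument, giving <e,<t,t>>.
tifn : t — does not combine with zeph.

vask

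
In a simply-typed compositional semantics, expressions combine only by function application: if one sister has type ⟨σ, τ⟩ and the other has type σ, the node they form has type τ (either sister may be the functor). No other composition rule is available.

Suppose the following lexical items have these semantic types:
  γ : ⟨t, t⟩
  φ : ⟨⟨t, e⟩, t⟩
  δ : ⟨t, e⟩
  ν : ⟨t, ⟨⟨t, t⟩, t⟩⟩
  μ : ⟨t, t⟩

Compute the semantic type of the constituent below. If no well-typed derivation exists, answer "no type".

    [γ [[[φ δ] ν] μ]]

[φ δ]: ⟨⟨t, e⟩, t⟩ applied to ⟨t, e⟩ yields t.
[[φ δ] ν]: ⟨t, ⟨⟨t, t⟩, t⟩⟩ applied to t yields ⟨⟨t, t⟩, t⟩.
[[[φ δ] ν] μ]: ⟨⟨t, t⟩, t⟩ applied to ⟨t, t⟩ yields t.
[γ [[[φ δ] ν] μ]]: ⟨t, t⟩ applied to t yields t.

t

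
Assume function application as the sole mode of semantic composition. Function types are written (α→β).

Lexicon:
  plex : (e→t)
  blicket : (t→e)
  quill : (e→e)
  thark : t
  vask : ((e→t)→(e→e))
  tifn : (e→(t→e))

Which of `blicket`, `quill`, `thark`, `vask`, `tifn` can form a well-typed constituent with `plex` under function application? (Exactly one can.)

blicket : (t→e) — neither side's domain matches the other.
quill : (e→e) — neither side's domain matches the other.
thark : t — neither side's domain matches the other.
vask — combines: vask : ((e→t)→(e→e)) takes plex : (e→t) as argument, giving (e→e).
tifn : (e→(t→e)) — neither side's domain matches the other.

vask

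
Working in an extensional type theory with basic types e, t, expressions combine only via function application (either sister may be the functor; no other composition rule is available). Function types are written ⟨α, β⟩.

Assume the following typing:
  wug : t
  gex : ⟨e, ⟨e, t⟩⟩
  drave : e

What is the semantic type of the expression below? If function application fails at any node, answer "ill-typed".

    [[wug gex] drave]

At [wug gex]: neither t nor ⟨e, ⟨e, t⟩⟩ can take the other as argument; the node is ill-typed.

ill-typed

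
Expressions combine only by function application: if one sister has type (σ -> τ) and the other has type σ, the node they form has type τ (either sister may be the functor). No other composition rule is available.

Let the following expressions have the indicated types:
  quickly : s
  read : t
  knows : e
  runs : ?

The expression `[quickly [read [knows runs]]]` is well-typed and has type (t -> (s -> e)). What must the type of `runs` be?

(e -> (t -> (s -> (t -> (s -> e)))))

For [quickly [read [knows runs]]] to have type (t -> (s -> e)) with quickly of type s, [read [knows runs]] must be the function: [read [knows runs]] : (s -> (t -> (s -> e))).
For [read [knows runs]] to have type (s -> (t -> (s -> e))) with read of type t, [knows runs] must be the function: [knows runs] : (t -> (s -> (t -> (s -> e)))).
For [knows runs] to have type (t -> (s -> (t -> (s -> e)))) with knows of type e, runs must be the function: runs : (e -> (t -> (s -> (t -> (s -> e))))).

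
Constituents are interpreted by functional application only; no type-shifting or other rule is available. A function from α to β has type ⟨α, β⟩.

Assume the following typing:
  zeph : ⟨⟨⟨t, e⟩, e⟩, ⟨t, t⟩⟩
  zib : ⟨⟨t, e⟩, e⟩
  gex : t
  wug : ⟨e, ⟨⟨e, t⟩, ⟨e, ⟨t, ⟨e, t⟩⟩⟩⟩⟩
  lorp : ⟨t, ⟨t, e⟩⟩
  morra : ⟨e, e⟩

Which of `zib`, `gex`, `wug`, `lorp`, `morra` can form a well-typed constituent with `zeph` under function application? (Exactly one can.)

zib — combines: zeph : ⟨⟨⟨t, e⟩, e⟩, ⟨t, t⟩⟩ takes zib : ⟨⟨t, e⟩, e⟩ as argument, giving ⟨t, t⟩.
gex : t — neither side's domain matches the other.
wug : ⟨e, ⟨⟨e, t⟩, ⟨e, ⟨t, ⟨e, t⟩⟩⟩⟩⟩ — neither side's domain matches the other.
lorp : ⟨t, ⟨t, e⟩⟩ — neither side's domain matches the other.
morra : ⟨e, e⟩ — neither side's domain matches the other.

zib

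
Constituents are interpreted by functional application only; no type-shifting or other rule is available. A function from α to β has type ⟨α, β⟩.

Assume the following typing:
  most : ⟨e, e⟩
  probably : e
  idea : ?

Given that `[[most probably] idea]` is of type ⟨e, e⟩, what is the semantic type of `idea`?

[[most probably] idea] must have type ⟨e, e⟩. The sister [most probably] has type e; that is not a function onto ⟨e, e⟩, so idea must be the functor, of type ⟨e, ⟨e, e⟩⟩.

⟨e, ⟨e, e⟩⟩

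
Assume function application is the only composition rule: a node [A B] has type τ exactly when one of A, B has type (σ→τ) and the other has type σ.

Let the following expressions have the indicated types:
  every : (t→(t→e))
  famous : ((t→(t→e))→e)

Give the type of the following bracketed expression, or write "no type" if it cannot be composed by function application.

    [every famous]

[every famous] — famous of type ((t→(t→e))→e) combines with every of type (t→(t→e)): type e.

e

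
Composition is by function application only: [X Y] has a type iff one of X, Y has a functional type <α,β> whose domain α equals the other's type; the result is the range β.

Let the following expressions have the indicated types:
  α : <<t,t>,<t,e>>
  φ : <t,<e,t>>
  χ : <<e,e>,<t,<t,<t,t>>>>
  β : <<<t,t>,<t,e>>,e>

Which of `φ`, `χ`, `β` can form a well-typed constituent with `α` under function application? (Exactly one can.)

φ : <t,<e,t>> — no; α wants <t,t>, and φ wants t.
χ : <<e,e>,<t,<t,<t,t>>>> — no; α wants <t,t>, and χ wants <e,e>.
β — combines: β : <<<t,t>,<t,e>>,e> takes α : <<t,t>,<t,e>> as argument, giving e.

β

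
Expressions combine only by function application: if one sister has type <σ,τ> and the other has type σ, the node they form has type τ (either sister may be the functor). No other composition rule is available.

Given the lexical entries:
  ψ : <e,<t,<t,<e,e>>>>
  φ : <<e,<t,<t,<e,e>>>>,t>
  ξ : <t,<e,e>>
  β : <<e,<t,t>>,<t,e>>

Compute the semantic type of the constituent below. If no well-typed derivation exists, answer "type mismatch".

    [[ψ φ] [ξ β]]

type mismatch

[ψ φ]: φ is <<e,<t,<t,<e,e>>>>,t>, ψ is <e,<t,<t,<e,e>>>>; result t.
[ξ β]: <t,<e,e>> and <<e,<t,t>>,<t,e>> cannot combine by function application — type clash.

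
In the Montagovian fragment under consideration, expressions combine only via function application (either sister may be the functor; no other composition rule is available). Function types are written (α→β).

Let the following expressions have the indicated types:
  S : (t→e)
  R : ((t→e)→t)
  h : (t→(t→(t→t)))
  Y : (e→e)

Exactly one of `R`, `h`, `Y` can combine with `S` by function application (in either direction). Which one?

R

R — combines: R : ((t→e)→t) takes S : (t→e) as argument, giving t.
h : (t→(t→(t→t))) — does not combine with S.
Y : (e→e) — does not combine with S.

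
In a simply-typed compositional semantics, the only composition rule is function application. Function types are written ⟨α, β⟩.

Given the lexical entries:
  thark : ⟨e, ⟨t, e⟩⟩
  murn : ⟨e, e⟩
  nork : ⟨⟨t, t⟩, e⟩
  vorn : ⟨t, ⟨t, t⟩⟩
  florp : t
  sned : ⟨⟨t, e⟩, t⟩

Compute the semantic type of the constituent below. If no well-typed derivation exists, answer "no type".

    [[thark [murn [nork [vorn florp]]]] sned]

[vorn florp]: functor vorn : ⟨t, ⟨t, t⟩⟩, argument florp : t; result ⟨t, t⟩.
[nork [vorn florp]]: functor nork : ⟨⟨t, t⟩, e⟩, argument [vorn florp] : ⟨t, t⟩; result e.
[murn [nork [vorn florp]]]: functor murn : ⟨e, e⟩, argument [nork [vorn florp]] : e; result e.
[thark [murn [nork [vorn florp]]]]: functor thark : ⟨e, ⟨t, e⟩⟩, argument [murn [nork [vorn florp]]] : e; result ⟨t, e⟩.
[[thark [murn [nork [vorn florp]]]] sned]: functor sned : ⟨⟨t, e⟩, t⟩, argument [thark [murn [nork [vorn florp]]]] : ⟨t, e⟩; result t.

t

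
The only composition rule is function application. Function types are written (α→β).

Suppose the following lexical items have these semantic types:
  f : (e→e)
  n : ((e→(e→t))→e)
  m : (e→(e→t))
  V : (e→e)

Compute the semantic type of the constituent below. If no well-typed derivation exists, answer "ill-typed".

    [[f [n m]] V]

e

At [n m], n : ((e→(e→t))→e) takes m : (e→(e→t)), giving e.
At [f [n m]], f : (e→e) takes [n m] : e, giving e.
At [[f [n m]] V], V : (e→e) takes [f [n m]] : e, giving e.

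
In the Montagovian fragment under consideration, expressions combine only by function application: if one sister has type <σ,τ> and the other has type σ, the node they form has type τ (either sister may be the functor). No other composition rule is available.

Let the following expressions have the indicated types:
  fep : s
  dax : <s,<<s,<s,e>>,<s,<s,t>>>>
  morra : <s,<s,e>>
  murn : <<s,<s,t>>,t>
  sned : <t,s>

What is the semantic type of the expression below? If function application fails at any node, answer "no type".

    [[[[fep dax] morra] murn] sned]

s

[fep dax] — dax of type <s,<<s,<s,e>>,<s,<s,t>>>> combines with fep of type s: type <<s,<s,e>>,<s,<s,t>>>.
[[fep dax] morra] — [fep dax] of type <<s,<s,e>>,<s,<s,t>>> combines with morra of type <s,<s,e>>: type <s,<s,t>>.
[[[fep dax] morra] murn] — murn of type <<s,<s,t>>,t> combines with [[fep dax] morra] of type <s,<s,t>>: type t.
[[[[fep dax] morra] murn] sned] — sned of type <t,s> combines with [[[fep dax] morra] murn] of type t: type s.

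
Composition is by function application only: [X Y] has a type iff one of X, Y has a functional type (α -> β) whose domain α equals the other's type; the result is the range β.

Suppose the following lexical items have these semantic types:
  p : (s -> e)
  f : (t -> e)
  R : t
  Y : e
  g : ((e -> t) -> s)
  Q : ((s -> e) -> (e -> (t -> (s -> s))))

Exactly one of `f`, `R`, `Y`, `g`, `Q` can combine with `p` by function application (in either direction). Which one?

f : (t -> e) — neither side's domain matches the other.
R : t — neither side's domain matches the other.
Y : e — neither side's domain matches the other.
g : ((e -> t) -> s) — neither side's domain matches the other.
Q — combines: Q : ((s -> e) -> (e -> (t -> (s -> s)))) takes p : (s -> e) as argument, giving (e -> (t -> (s -> s))).

Q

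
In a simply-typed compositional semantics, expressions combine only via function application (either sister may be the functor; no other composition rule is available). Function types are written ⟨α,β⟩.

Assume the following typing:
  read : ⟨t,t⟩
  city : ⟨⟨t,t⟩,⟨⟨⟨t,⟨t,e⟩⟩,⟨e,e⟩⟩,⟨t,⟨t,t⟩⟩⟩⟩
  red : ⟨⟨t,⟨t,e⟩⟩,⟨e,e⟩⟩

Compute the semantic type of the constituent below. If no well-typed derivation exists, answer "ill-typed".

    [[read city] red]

[read city] — city of type ⟨⟨t,t⟩,⟨⟨⟨t,⟨t,e⟩⟩,⟨e,e⟩⟩,⟨t,⟨t,t⟩⟩⟩⟩ combines with read of type ⟨t,t⟩: type ⟨⟨⟨t,⟨t,e⟩⟩,⟨e,e⟩⟩,⟨t,⟨t,t⟩⟩⟩.
[[read city] red] — [read city] of type ⟨⟨⟨t,⟨t,e⟩⟩,⟨e,e⟩⟩,⟨t,⟨t,t⟩⟩⟩ combines with red of type ⟨⟨t,⟨t,e⟩⟩,⟨e,e⟩⟩: type ⟨t,⟨t,t⟩⟩.

⟨t,⟨t,t⟩⟩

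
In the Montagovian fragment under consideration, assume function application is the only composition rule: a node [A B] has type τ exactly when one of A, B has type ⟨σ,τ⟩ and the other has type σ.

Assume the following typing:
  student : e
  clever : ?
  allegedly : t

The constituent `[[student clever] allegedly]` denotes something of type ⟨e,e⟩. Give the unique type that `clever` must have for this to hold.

At [[student clever] allegedly] (required: ⟨e,e⟩): allegedly is t, which is not a function with range ⟨e,e⟩; hence [student clever] is the functor — type ⟨t,⟨e,e⟩⟩.
At [student clever] (required: ⟨t,⟨e,e⟩⟩): student is e, which is not a function with range ⟨t,⟨e,e⟩⟩; hence clever is the functor — type ⟨e,⟨t,⟨e,e⟩⟩⟩.

⟨e,⟨t,⟨e,e⟩⟩⟩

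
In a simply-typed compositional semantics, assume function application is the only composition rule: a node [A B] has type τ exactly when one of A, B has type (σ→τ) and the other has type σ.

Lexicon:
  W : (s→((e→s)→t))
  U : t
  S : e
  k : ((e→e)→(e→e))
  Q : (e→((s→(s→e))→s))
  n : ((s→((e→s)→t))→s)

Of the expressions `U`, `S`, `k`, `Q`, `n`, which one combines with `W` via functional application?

U : t — neither side's domain matches the other.
S : e — neither side's domain matches the other.
k : ((e→e)→(e→e)) — neither side's domain matches the other.
Q : (e→((s→(s→e))→s)) — neither side's domain matches the other.
n — combines: n : ((s→((e→s)→t))→s) takes W : (s→((e→s)→t)) as argument, giving s.

n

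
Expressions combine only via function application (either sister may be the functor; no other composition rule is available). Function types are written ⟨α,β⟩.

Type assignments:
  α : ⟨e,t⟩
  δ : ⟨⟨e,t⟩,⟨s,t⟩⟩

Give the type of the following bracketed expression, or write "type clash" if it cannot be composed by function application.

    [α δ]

[α δ]: δ is ⟨⟨e,t⟩,⟨s,t⟩⟩, α is ⟨e,t⟩; result ⟨s,t⟩.

⟨s,t⟩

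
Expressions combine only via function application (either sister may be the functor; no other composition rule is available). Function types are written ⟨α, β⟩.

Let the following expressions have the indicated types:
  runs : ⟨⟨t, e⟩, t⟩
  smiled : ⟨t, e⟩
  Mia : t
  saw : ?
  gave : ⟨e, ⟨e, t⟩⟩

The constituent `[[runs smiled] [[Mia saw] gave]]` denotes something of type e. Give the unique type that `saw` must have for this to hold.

[[runs smiled] [[Mia saw] gave]] must have type e. The sister [runs smiled] has type t; that is not a function onto e, so [[Mia saw] gave] must be the functor, of type ⟨t, e⟩.
[[Mia saw] gave] must have type ⟨t, e⟩. The sister gave has type ⟨e, ⟨e, t⟩⟩; that is not a function onto ⟨t, e⟩, so [Mia saw] must be the functor, of type ⟨⟨e, ⟨e, t⟩⟩, ⟨t, e⟩⟩.
[Mia saw] must have type ⟨⟨e, ⟨e, t⟩⟩, ⟨t, e⟩⟩. The sister Mia has type t; that is not a function onto ⟨⟨e, ⟨e, t⟩⟩, ⟨t, e⟩⟩, so saw must be the functor, of type ⟨t, ⟨⟨e, ⟨e, t⟩⟩, ⟨t, e⟩⟩⟩.

⟨t, ⟨⟨e, ⟨e, t⟩⟩, ⟨t, e⟩⟩⟩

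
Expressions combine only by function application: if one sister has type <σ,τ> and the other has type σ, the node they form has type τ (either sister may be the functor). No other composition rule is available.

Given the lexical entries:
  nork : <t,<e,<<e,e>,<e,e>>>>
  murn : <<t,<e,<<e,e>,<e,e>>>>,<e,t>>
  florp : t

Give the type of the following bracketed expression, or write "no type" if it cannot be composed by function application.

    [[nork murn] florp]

no type

At [nork murn], murn : <<t,<e,<<e,e>,<e,e>>>>,<e,t>> takes nork : <t,<e,<<e,e>,<e,e>>>>, giving <e,t>.
[[nork murn] florp]: <e,t> with t — neither is a function whose domain matches the other; composition fails here.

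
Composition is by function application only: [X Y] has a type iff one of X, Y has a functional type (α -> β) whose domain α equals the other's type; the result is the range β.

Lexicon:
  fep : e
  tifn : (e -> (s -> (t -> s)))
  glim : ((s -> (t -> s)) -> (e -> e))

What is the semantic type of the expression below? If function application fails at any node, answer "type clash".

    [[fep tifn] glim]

[fep tifn]: functor tifn : (e -> (s -> (t -> s))), argument fep : e; result (s -> (t -> s)).
[[fep tifn] glim]: functor glim : ((s -> (t -> s)) -> (e -> e)), argument [fep tifn] : (s -> (t -> s)); result (e -> e).

(e -> e)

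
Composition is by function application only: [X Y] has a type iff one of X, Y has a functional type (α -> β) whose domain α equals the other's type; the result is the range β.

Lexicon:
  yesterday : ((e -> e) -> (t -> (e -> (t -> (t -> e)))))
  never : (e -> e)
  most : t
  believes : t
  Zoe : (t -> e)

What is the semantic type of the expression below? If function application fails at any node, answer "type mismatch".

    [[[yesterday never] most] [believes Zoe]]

[yesterday never] — yesterday of type ((e -> e) -> (t -> (e -> (t -> (t -> e))))) combines with never of type (e -> e): type (t -> (e -> (t -> (t -> e)))).
[[yesterday never] most] — [yesterday never] of type (t -> (e -> (t -> (t -> e)))) combines with most of type t: type (e -> (t -> (t -> e))).
[believes Zoe] — Zoe of type (t -> e) combines with believes of type t: type e.
[[[yesterday never] most] [believes Zoe]] — [[yesterday never] most] of type (e -> (t -> (t -> e))) combines with [believes Zoe] of type e: type (t -> (t -> e)).

(t -> (t -> e))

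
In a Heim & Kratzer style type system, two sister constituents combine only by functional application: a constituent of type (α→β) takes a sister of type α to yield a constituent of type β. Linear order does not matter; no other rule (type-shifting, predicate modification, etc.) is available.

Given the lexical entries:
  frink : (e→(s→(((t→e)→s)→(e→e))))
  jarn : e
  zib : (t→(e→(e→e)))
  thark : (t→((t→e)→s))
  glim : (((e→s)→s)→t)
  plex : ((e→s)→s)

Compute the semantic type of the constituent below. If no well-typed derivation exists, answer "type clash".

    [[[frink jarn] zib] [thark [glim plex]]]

type clash

[frink jarn]: (e→(s→(((t→e)→s)→(e→e)))) applied to e yields (s→(((t→e)→s)→(e→e))).
At [[frink jarn] zib]: neither (s→(((t→e)→s)→(e→e))) nor (t→(e→(e→e))) can take the other as argument; the node is ill-typed.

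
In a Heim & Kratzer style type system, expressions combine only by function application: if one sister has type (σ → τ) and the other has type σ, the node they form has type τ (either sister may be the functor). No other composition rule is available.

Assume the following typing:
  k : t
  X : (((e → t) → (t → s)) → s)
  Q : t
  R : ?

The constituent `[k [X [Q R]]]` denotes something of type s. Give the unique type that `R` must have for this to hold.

[k [X [Q R]]] must have type s. The sister k has type t; that is not a function onto s, so [X [Q R]] must be the functor, of type (t → s).
[X [Q R]] must have type (t → s). The sister X has type (((e → t) → (t → s)) → s); that is not a function onto (t → s), so [Q R] must be the functor, of type ((((e → t) → (t → s)) → s) → (t → s)).
[Q R] must have type ((((e → t) → (t → s)) → s) → (t → s)). The sister Q has type t; that is not a function onto ((((e → t) → (t → s)) → s) → (t → s)), so R must be the functor, of type (t → ((((e → t) → (t → s)) → s) → (t → s))).

(t → ((((e → t) → (t → s)) → s) → (t → s)))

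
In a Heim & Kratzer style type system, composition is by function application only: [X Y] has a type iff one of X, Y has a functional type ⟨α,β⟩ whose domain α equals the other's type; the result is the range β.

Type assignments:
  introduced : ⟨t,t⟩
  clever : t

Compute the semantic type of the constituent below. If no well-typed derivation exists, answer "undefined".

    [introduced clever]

t

[introduced clever] — introduced of type ⟨t,t⟩ combines with clever of type t: type t.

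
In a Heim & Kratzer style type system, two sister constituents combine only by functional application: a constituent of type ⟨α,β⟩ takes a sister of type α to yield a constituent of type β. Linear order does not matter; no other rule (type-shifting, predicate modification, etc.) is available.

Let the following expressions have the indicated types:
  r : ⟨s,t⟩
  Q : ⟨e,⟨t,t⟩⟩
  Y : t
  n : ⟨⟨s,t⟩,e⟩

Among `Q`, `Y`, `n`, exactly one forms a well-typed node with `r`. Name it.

n

Q : ⟨e,⟨t,t⟩⟩ — does not combine with r.
Y : t — does not combine with r.
n — combines: n : ⟨⟨s,t⟩,e⟩ takes r : ⟨s,t⟩ as argument, giving e.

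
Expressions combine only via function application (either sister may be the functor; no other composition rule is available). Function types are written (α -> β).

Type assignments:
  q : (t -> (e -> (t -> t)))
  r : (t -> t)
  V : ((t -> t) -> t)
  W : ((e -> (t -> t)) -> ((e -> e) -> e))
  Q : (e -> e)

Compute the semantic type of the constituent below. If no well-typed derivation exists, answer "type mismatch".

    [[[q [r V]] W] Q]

At [r V], V : ((t -> t) -> t) takes r : (t -> t), giving t.
At [q [r V]], q : (t -> (e -> (t -> t))) takes [r V] : t, giving (e -> (t -> t)).
At [[q [r V]] W], W : ((e -> (t -> t)) -> ((e -> e) -> e)) takes [q [r V]] : (e -> (t -> t)), giving ((e -> e) -> e).
At [[[q [r V]] W] Q], [[q [r V]] W] : ((e -> e) -> e) takes Q : (e -> e), giving e.

e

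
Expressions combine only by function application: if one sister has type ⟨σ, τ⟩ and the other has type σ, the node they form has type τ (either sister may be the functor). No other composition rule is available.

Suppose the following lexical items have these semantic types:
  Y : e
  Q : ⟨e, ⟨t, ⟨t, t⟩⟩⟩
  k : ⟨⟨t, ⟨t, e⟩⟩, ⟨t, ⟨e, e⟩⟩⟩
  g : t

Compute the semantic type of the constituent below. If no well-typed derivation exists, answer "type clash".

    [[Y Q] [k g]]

type clash

At [Y Q], Q : ⟨e, ⟨t, ⟨t, t⟩⟩⟩ takes Y : e, giving ⟨t, ⟨t, t⟩⟩.
[k g]: ⟨⟨t, ⟨t, e⟩⟩, ⟨t, ⟨e, e⟩⟩⟩ and t cannot combine by function application — type clash.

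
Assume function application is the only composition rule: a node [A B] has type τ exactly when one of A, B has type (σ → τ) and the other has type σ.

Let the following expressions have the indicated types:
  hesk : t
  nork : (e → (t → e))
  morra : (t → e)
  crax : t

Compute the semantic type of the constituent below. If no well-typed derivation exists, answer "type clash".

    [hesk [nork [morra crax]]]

[morra crax]: morra is (t → e), crax is t; result e.
[nork [morra crax]]: nork is (e → (t → e)), [morra crax] is e; result (t → e).
[hesk [nork [morra crax]]]: [nork [morra crax]] is (t → e), hesk is t; result e.

e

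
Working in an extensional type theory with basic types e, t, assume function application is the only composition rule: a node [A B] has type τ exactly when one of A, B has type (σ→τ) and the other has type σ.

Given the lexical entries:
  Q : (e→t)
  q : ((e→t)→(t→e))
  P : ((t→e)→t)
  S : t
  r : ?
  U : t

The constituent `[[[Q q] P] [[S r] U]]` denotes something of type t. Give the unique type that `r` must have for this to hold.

For [[[Q q] P] [[S r] U]] to have type t with [[Q q] P] of type t, [[S r] U] must be the function: [[S r] U] : (t→t).
For [[S r] U] to have type (t→t) with U of type t, [S r] must be the function: [S r] : (t→(t→t)).
For [S r] to have type (t→(t→t)) with S of type t, r must be the function: r : (t→(t→(t→t))).

(t→(t→(t→t)))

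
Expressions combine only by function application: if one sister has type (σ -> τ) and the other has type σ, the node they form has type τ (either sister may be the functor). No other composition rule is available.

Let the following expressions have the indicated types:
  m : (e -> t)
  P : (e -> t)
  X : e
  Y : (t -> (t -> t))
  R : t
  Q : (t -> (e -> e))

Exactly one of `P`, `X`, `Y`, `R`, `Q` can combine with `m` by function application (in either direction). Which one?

P : (e -> t) — neither side's domain matches the other.
X — combines: m : (e -> t) takes X : e as argument, giving t.
Y : (t -> (t -> t)) — neither side's domain matches the other.
R : t — neither side's domain matches the other.
Q : (t -> (e -> e)) — neither side's domain matches the other.

X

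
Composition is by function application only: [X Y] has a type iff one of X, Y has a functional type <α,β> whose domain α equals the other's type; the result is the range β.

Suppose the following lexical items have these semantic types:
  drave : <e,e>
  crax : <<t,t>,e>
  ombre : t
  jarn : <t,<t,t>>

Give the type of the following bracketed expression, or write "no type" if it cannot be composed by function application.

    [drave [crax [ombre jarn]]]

At [ombre jarn], jarn : <t,<t,t>> takes ombre : t, giving <t,t>.
At [crax [ombre jarn]], crax : <<t,t>,e> takes [ombre jarn] : <t,t>, giving e.
At [drave [crax [ombre jarn]]], drave : <e,e> takes [crax [ombre jarn]] : e, giving e.

e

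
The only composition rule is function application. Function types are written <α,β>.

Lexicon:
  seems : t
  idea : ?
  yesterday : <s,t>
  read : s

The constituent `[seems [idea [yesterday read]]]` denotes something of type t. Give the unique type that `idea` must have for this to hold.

[seems [idea [yesterday read]]] must have type t. The sister seems has type t; that is not a function onto t, so [idea [yesterday read]] must be the functor, of type <t,t>.
[idea [yesterday read]] must have type <t,t>. The sister [yesterday read] has type t; that is not a function onto <t,t>, so idea must be the functor, of type <t,<t,t>>.

<t,<t,t>>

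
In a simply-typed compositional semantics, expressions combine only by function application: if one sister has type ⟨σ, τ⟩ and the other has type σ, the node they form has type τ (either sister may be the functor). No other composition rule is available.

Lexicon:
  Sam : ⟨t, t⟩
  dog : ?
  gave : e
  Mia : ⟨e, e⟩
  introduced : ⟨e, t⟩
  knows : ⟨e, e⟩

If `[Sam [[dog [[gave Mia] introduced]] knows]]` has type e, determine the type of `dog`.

⟨t, ⟨⟨e, e⟩, ⟨⟨t, t⟩, e⟩⟩⟩

[Sam [[dog [[gave Mia] introduced]] knows]] is required to be e. Sam : ⟨t, t⟩ cannot yield e as functor, so [[dog [[gave Mia] introduced]] knows] : ⟨⟨t, t⟩, e⟩.
[[dog [[gave Mia] introduced]] knows] is required to be ⟨⟨t, t⟩, e⟩. knows : ⟨e, e⟩ cannot yield ⟨⟨t, t⟩, e⟩ as functor, so [dog [[gave Mia] introduced]] : ⟨⟨e, e⟩, ⟨⟨t, t⟩, e⟩⟩.
[dog [[gave Mia] introduced]] is required to be ⟨⟨e, e⟩, ⟨⟨t, t⟩, e⟩⟩. [[gave Mia] introduced] : t cannot yield ⟨⟨e, e⟩, ⟨⟨t, t⟩, e⟩⟩ as functor, so dog : ⟨t, ⟨⟨e, e⟩, ⟨⟨t, t⟩, e⟩⟩⟩.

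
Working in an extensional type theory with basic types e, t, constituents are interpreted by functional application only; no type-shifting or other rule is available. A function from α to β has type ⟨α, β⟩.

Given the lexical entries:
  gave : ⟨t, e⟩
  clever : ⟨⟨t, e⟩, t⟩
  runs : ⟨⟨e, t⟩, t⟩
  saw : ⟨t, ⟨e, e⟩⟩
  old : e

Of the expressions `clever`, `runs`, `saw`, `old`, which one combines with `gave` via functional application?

clever

clever — combines: clever : ⟨⟨t, e⟩, t⟩ takes gave : ⟨t, e⟩ as argument, giving t.
runs : ⟨⟨e, t⟩, t⟩ — no; gave wants t, and runs wants ⟨e, t⟩.
saw : ⟨t, ⟨e, e⟩⟩ — no; gave wants t, and saw wants t.
old : e — no; gave wants t, and old wants nothing (atomic).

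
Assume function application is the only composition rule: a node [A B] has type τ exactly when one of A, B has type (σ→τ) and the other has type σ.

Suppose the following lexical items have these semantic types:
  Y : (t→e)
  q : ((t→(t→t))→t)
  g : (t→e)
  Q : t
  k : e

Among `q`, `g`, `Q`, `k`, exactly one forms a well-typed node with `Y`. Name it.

q : ((t→(t→t))→t) — neither side's domain matches the other.
g : (t→e) — neither side's domain matches the other.
Q — combines: Y : (t→e) takes Q : t as argument, giving e.
k : e — neither side's domain matches the other.

Q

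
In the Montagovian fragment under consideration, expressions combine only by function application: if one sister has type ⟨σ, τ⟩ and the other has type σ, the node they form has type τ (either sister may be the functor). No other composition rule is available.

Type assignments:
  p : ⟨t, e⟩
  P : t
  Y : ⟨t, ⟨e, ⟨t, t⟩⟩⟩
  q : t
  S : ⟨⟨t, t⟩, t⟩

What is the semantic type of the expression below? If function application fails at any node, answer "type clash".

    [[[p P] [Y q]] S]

[p P]: functor p : ⟨t, e⟩, argument P : t; result e.
[Y q]: functor Y : ⟨t, ⟨e, ⟨t, t⟩⟩⟩, argument q : t; result ⟨e, ⟨t, t⟩⟩.
[[p P] [Y q]]: functor [Y q] : ⟨e, ⟨t, t⟩⟩, argument [p P] : e; result ⟨t, t⟩.
[[[p P] [Y q]] S]: functor S : ⟨⟨t, t⟩, t⟩, argument [[p P] [Y q]] : ⟨t, t⟩; result t.

t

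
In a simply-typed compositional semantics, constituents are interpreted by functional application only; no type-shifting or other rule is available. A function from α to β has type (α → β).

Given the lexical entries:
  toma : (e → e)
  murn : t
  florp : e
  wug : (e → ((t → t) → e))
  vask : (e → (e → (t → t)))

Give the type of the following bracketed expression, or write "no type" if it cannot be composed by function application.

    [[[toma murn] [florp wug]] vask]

At [toma murn]: neither (e → e) nor t can take the other as argument; the node is ill-typed.

no type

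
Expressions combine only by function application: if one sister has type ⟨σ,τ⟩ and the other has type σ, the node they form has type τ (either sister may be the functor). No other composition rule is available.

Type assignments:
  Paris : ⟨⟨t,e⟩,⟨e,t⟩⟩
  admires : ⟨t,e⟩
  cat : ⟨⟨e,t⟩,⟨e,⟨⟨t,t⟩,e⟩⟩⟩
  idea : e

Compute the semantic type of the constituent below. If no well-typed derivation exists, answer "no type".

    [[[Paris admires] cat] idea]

⟨⟨t,t⟩,e⟩

[Paris admires] — Paris of type ⟨⟨t,e⟩,⟨e,t⟩⟩ combines with admires of type ⟨t,e⟩: type ⟨e,t⟩.
[[Paris admires] cat] — cat of type ⟨⟨e,t⟩,⟨e,⟨⟨t,t⟩,e⟩⟩⟩ combines with [Paris admires] of type ⟨e,t⟩: type ⟨e,⟨⟨t,t⟩,e⟩⟩.
[[[Paris admires] cat] idea] — [[Paris admires] cat] of type ⟨e,⟨⟨t,t⟩,e⟩⟩ combines with idea of type e: type ⟨⟨t,t⟩,e⟩.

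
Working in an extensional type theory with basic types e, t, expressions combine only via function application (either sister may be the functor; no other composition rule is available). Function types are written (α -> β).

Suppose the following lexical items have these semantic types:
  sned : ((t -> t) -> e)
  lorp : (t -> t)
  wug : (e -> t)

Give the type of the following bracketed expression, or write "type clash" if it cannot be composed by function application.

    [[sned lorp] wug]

[sned lorp]: functor sned : ((t -> t) -> e), argument lorp : (t -> t); result e.
[[sned lorp] wug]: functor wug : (e -> t), argument [sned lorp] : e; result t.

t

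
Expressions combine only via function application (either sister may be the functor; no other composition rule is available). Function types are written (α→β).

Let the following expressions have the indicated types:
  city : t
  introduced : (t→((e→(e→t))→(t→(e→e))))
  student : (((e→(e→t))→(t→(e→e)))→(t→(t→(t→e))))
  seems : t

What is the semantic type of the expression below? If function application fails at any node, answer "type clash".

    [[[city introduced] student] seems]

(t→(t→e))

[city introduced]: introduced is (t→((e→(e→t))→(t→(e→e)))), city is t; result ((e→(e→t))→(t→(e→e))).
[[city introduced] student]: student is (((e→(e→t))→(t→(e→e)))→(t→(t→(t→e)))), [city introduced] is ((e→(e→t))→(t→(e→e))); result (t→(t→(t→e))).
[[[city introduced] student] seems]: [[city introduced] student] is (t→(t→(t→e))), seems is t; result (t→(t→e)).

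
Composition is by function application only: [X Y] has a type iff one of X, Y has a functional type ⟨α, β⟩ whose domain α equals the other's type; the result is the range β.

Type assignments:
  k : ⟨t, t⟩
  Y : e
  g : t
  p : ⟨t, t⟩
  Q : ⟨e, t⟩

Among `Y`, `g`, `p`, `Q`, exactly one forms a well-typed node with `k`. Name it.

g

Y : e — does not combine with k.
g — combines: k : ⟨t, t⟩ takes g : t as argument, giving t.
p : ⟨t, t⟩ — does not combine with k.
Q : ⟨e, t⟩ — does not combine with k.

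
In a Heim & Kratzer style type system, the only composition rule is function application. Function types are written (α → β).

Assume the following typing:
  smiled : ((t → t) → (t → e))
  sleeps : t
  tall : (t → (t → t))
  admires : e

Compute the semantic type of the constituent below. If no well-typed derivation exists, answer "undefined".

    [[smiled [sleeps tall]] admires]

undefined

At [sleeps tall], tall : (t → (t → t)) takes sleeps : t, giving (t → t).
At [smiled [sleeps tall]], smiled : ((t → t) → (t → e)) takes [sleeps tall] : (t → t), giving (t → e).
At [[smiled [sleeps tall]] admires]: neither (t → e) nor e can take the other as argument; the node is ill-typed.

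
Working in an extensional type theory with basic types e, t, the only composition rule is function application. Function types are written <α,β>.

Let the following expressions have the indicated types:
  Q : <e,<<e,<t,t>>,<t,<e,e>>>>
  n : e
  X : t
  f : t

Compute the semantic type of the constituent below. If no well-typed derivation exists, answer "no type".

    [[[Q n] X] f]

[Q n]: Q is <e,<<e,<t,t>>,<t,<e,e>>>>, n is e; result <<e,<t,t>>,<t,<e,e>>>.
At [[Q n] X]: neither <<e,<t,t>>,<t,<e,e>>> nor t can take the other as argument; the node is ill-typed.

no type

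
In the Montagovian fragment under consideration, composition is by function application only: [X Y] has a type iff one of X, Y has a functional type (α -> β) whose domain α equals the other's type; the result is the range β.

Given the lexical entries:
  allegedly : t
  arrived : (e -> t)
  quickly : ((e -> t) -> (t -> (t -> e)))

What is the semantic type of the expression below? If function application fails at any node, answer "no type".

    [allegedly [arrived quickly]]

(t -> e)

At [arrived quickly], quickly : ((e -> t) -> (t -> (t -> e))) takes arrived : (e -> t), giving (t -> (t -> e)).
At [allegedly [arrived quickly]], [arrived quickly] : (t -> (t -> e)) takes allegedly : t, giving (t -> e).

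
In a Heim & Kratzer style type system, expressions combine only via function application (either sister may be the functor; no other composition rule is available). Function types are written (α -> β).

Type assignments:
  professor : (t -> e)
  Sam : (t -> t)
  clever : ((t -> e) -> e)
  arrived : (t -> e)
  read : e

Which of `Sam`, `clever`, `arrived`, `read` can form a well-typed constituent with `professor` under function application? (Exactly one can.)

clever

Sam : (t -> t) — no; professor wants t, and Sam wants t.
clever — combines: clever : ((t -> e) -> e) takes professor : (t -> e) as argument, giving e.
arrived : (t -> e) — no; professor wants t, and arrived wants t.
read : e — no; professor wants t, and read wants nothing (atomic).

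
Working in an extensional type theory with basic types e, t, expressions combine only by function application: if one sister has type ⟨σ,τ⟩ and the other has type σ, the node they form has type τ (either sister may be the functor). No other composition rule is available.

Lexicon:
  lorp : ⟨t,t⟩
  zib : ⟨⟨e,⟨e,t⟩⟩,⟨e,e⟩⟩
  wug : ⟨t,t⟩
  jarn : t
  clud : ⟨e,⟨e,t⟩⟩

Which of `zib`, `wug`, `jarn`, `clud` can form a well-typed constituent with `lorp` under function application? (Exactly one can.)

zib : ⟨⟨e,⟨e,t⟩⟩,⟨e,e⟩⟩ — lorp needs t; zib needs ⟨e,⟨e,t⟩⟩; neither fits.
wug : ⟨t,t⟩ — lorp needs t; wug needs t; neither fits.
jarn — combines: lorp : ⟨t,t⟩ takes jarn : t as argument, giving t.
clud : ⟨e,⟨e,t⟩⟩ — lorp needs t; clud needs e; neither fits.

jarn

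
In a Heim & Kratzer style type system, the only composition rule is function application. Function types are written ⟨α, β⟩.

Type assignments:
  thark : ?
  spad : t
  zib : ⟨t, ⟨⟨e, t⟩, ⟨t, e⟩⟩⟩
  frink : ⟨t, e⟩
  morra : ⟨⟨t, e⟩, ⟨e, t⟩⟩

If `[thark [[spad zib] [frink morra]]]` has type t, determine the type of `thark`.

For [thark [[spad zib] [frink morra]]] to have type t with [[spad zib] [frink morra]] of type ⟨t, e⟩, thark must be the function: thark : ⟨⟨t, e⟩, t⟩.

⟨⟨t, e⟩, t⟩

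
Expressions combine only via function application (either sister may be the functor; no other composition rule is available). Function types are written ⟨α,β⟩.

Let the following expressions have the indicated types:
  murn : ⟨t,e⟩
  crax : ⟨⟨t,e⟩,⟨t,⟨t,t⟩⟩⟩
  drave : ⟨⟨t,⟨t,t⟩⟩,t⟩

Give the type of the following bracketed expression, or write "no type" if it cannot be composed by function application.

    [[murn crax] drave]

[murn crax]: crax is ⟨⟨t,e⟩,⟨t,⟨t,t⟩⟩⟩, murn is ⟨t,e⟩; result ⟨t,⟨t,t⟩⟩.
[[murn crax] drave]: drave is ⟨⟨t,⟨t,t⟩⟩,t⟩, [murn crax] is ⟨t,⟨t,t⟩⟩; result t.

t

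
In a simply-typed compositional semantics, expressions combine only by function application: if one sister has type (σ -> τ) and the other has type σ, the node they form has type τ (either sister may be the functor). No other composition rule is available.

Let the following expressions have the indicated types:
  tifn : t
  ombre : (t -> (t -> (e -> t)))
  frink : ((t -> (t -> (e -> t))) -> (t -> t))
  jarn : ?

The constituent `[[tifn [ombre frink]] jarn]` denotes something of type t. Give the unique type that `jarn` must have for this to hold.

(t -> t)

At [[tifn [ombre frink]] jarn] (required: t): [tifn [ombre frink]] is t, which is not a function with range t; hence jarn is the functor — type (t -> t).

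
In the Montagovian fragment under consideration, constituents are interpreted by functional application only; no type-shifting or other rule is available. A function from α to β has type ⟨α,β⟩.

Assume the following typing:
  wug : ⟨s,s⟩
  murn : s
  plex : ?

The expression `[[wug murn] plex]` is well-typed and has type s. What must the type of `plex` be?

At [[wug murn] plex] (required: s): [wug murn] is s, which is not a function with range s; hence plex is the functor — type ⟨s,s⟩.

⟨s,s⟩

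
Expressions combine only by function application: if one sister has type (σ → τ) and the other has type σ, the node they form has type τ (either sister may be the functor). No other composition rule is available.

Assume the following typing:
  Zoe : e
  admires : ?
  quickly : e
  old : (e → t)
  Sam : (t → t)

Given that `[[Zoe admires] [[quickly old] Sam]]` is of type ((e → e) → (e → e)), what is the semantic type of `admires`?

For [[Zoe admires] [[quickly old] Sam]] to have type ((e → e) → (e → e)) with [[quickly old] Sam] of type t, [Zoe admires] must be the function: [Zoe admires] : (t → ((e → e) → (e → e))).
For [Zoe admires] to have type (t → ((e → e) → (e → e))) with Zoe of type e, admires must be the function: admires : (e → (t → ((e → e) → (e → e)))).

(e → (t → ((e → e) → (e → e))))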